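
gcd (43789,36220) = 1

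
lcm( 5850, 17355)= 520650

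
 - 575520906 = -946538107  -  -371017201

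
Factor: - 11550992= - 2^4 * 419^1 * 1723^1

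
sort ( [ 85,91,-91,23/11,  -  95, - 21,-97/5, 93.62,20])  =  [-95, - 91 , - 21, - 97/5,23/11,20,85, 91,93.62]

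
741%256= 229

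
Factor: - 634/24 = -2^(-2)*3^(-1 ) * 317^1 = -317/12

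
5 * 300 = 1500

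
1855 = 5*371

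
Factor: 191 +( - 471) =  - 2^3  *5^1*7^1 = - 280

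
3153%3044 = 109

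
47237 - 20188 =27049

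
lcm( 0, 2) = 0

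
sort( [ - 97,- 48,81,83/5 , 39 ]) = [ - 97, - 48,83/5, 39, 81]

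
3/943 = 3/943=0.00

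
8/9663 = 8/9663=0.00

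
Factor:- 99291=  - 3^1*23^1* 1439^1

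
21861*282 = 6164802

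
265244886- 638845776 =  - 373600890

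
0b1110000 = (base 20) 5c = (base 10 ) 112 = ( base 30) 3M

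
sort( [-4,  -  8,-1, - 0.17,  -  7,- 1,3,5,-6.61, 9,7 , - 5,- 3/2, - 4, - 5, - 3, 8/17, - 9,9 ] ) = [ - 9, - 8,-7, - 6.61,-5, - 5,- 4,- 4, - 3,  -  3/2, - 1, - 1,-0.17,8/17,3,5,7,9,9 ] 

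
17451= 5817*3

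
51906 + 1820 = 53726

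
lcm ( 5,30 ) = 30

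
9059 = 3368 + 5691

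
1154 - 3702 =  - 2548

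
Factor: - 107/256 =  -2^(  -  8 )*107^1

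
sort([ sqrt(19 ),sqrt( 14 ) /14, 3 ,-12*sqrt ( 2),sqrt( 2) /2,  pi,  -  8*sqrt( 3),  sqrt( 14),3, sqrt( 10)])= [ - 12*sqrt( 2),-8 * sqrt( 3 ),  sqrt(14) /14, sqrt(2)/2,3,3,pi,  sqrt(10), sqrt( 14), sqrt( 19)]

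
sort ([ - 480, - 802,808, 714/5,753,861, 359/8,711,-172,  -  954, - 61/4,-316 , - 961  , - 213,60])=[ - 961 , - 954,  -  802, - 480, - 316, - 213, - 172, - 61/4, 359/8, 60,714/5, 711, 753,  808, 861]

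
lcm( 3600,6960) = 104400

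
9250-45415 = - 36165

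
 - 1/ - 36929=1/36929 = 0.00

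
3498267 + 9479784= 12978051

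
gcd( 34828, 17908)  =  4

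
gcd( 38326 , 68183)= 1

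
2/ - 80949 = - 2/80949 = -  0.00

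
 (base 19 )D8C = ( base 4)1023321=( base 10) 4857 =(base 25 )7j7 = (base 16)12F9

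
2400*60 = 144000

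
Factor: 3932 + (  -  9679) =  - 7^1*821^1  =  -5747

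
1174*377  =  442598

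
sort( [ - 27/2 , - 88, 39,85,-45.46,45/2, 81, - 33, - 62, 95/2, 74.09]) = [ - 88,-62, - 45.46  ,-33, - 27/2, 45/2,39,  95/2,74.09, 81,  85] 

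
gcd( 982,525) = 1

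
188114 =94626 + 93488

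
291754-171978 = 119776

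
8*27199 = 217592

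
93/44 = 2 + 5/44 = 2.11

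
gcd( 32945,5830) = 55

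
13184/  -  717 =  - 13184/717   =  - 18.39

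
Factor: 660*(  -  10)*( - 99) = 2^3*3^3*5^2*11^2   =  653400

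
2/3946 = 1/1973= 0.00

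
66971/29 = 66971/29 = 2309.34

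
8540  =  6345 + 2195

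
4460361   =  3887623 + 572738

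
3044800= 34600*88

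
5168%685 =373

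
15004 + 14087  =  29091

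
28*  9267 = 259476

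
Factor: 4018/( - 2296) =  - 2^( - 2)*7^1= - 7/4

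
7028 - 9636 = -2608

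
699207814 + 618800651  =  1318008465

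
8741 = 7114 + 1627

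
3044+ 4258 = 7302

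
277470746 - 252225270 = 25245476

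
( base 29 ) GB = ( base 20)13f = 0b111011011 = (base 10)475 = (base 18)187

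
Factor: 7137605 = 5^1 * 1427521^1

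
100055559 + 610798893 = 710854452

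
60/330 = 2/11 = 0.18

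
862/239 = 862/239=3.61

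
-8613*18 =  -  155034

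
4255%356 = 339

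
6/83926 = 3/41963 = 0.00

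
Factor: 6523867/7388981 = 7^1 *931981^1*7388981^(  -  1) 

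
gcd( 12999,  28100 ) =1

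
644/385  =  92/55 = 1.67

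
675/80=135/16 = 8.44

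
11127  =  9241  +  1886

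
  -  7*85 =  - 595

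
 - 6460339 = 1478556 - 7938895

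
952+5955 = 6907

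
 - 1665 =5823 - 7488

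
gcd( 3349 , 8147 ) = 1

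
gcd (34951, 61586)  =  7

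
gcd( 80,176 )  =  16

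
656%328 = 0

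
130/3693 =130/3693=0.04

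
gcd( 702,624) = 78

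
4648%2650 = 1998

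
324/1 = 324 = 324.00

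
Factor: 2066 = 2^1*1033^1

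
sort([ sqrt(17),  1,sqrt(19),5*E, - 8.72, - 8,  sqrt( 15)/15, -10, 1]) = [ - 10,-8.72,-8, sqrt( 15)/15,  1, 1, sqrt(17), sqrt( 19),  5*E]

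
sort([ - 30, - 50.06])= [ - 50.06, - 30 ]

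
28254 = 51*554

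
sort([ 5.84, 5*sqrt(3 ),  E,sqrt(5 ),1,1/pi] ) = [ 1/pi, 1,sqrt(5), E,5.84, 5* sqrt(3) ] 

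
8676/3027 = 2892/1009=2.87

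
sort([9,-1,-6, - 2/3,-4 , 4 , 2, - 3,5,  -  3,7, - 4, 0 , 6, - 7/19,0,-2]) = [-6  , - 4,- 4, - 3,  -  3,  -  2,-1, - 2/3,  -  7/19 , 0, 0,2,4, 5, 6,7,9 ] 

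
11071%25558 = 11071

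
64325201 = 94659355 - 30334154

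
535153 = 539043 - 3890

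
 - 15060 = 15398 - 30458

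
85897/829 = 103 + 510/829 = 103.62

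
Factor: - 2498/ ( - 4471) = 2^1*17^ ( - 1 )*263^( - 1)*1249^1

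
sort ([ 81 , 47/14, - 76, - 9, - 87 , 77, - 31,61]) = [ - 87, - 76, - 31, - 9,47/14,61,77,81] 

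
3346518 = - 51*(-65618)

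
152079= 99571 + 52508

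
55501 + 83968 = 139469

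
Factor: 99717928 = 2^3*19^1 * 656039^1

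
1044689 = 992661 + 52028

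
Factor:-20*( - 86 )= 2^3*5^1*43^1 = 1720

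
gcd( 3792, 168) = 24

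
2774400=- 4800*( -578 ) 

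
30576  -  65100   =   - 34524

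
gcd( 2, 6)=2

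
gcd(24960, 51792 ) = 624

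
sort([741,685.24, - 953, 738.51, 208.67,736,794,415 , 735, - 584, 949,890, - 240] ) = [ - 953, - 584, - 240, 208.67,415,685.24, 735, 736,738.51,741,794,  890,  949 ]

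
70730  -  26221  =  44509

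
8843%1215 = 338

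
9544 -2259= 7285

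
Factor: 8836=2^2 *47^2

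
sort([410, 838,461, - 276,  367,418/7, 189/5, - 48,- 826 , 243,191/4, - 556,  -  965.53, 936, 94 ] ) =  [ - 965.53, - 826, - 556, - 276,- 48 , 189/5,  191/4  ,  418/7, 94,  243,367,410,461, 838,936]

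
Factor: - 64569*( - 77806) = 5023855614 = 2^1*3^1 * 21523^1*38903^1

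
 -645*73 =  - 47085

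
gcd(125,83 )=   1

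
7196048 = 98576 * 73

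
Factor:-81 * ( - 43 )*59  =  3^4*43^1*59^1  =  205497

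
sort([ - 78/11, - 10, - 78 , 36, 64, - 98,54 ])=[ - 98, - 78, - 10  , - 78/11,36, 54, 64 ] 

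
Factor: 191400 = 2^3*3^1 * 5^2*11^1 * 29^1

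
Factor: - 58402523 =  - 19^1* 3073817^1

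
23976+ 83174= 107150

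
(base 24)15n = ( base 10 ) 719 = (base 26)11H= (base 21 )1d5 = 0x2CF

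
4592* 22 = 101024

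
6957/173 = 40+ 37/173 = 40.21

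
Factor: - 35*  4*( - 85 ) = 2^2*5^2*7^1*17^1 = 11900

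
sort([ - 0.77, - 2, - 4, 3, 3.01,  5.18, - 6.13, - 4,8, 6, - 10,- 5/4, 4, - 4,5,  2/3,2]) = [ - 10,  -  6.13, - 4, - 4, - 4 , - 2,-5/4, - 0.77, 2/3, 2, 3,3.01,4,5, 5.18,6,8]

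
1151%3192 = 1151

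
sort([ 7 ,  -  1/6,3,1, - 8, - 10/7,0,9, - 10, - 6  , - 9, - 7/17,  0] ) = [ - 10, - 9, - 8,  -  6,- 10/7, - 7/17, - 1/6, 0,0,1, 3,7, 9]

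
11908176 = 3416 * 3486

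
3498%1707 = 84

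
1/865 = 1/865 = 0.00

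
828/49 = 16+44/49 = 16.90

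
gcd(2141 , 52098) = 1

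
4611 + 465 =5076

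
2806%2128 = 678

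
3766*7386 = 27815676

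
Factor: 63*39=3^3*7^1*13^1 = 2457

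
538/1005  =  538/1005 = 0.54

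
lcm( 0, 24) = 0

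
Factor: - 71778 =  - 2^1*3^1*7^1*1709^1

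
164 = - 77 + 241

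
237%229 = 8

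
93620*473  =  44282260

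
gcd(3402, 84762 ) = 18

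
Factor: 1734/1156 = 3/2 = 2^ ( - 1)*3^1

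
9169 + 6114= 15283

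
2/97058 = 1/48529 = 0.00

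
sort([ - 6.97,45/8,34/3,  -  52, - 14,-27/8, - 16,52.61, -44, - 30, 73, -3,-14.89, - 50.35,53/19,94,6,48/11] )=[ - 52, - 50.35, - 44, - 30, - 16, - 14.89, - 14,- 6.97 ,- 27/8, - 3,  53/19, 48/11, 45/8, 6,34/3, 52.61, 73,94 ]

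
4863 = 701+4162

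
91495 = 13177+78318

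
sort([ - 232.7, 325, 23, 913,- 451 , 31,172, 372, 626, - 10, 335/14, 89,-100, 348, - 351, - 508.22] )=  [ - 508.22, - 451 , - 351,-232.7, - 100 , - 10,23,335/14,31,89,  172,325, 348, 372, 626 , 913] 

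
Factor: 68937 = 3^1*11^1*2089^1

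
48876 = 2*24438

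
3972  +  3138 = 7110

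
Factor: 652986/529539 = 217662/176513 = 2^1*3^1*199^( -1)*887^( - 1 )*36277^1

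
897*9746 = 8742162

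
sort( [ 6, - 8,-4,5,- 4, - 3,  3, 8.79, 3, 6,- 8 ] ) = [-8, - 8, - 4, -4, - 3,3,  3,  5, 6, 6,  8.79 ] 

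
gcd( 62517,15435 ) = 21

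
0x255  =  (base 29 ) kh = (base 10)597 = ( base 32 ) IL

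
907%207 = 79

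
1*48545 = 48545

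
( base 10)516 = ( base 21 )13c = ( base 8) 1004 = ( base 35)eq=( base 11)42A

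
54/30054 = 9/5009 = 0.00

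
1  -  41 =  - 40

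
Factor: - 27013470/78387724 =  - 2^( - 1)*3^1*5^1*11^1*109^1*151^( - 1)*233^ (-1 )*557^( - 1)*751^1= -13506735/39193862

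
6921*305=2110905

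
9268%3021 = 205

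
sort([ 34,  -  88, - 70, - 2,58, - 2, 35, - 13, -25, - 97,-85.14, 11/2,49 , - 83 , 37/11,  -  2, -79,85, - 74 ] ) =[ - 97,-88,-85.14, - 83, -79, - 74,-70, - 25, - 13,  -  2, - 2,  -  2,37/11,11/2,34,35,49,58,85]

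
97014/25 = 97014/25 = 3880.56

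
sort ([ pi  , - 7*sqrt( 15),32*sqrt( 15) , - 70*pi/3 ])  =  [ - 70*pi/3,  -  7*sqrt(15) , pi,32*sqrt(  15)] 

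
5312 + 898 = 6210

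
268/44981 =268/44981= 0.01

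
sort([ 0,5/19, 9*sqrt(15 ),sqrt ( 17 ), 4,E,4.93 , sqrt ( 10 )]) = [ 0, 5/19,E, sqrt(10 ), 4, sqrt (17 ),4.93 , 9*sqrt ( 15) ] 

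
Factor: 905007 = 3^1*301669^1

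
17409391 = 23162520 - 5753129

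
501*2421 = 1212921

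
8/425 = 8/425= 0.02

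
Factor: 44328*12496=553922688=   2^7*3^1*11^1 * 71^1*1847^1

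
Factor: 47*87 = 4089 = 3^1*29^1*47^1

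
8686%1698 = 196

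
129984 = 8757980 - 8627996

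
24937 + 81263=106200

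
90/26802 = 5/1489= 0.00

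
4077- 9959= - 5882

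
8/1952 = 1/244 = 0.00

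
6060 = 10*606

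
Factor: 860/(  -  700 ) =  - 43/35 = -5^(  -  1 ) * 7^( - 1) * 43^1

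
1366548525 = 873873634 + 492674891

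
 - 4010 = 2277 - 6287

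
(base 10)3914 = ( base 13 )1a21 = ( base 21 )8i8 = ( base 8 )7512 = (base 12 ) 2322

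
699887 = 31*22577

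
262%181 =81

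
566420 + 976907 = 1543327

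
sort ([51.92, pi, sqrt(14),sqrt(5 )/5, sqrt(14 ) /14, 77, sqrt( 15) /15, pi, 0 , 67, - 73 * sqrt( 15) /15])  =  [ - 73* sqrt( 15)/15, 0,sqrt(15) /15, sqrt ( 14)/14,sqrt( 5 )/5,pi, pi , sqrt(14 ),51.92, 67,77]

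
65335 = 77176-11841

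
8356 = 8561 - 205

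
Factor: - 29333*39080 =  - 1146333640 = - 2^3*5^1*977^1 * 29333^1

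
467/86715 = 467/86715 = 0.01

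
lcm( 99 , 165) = 495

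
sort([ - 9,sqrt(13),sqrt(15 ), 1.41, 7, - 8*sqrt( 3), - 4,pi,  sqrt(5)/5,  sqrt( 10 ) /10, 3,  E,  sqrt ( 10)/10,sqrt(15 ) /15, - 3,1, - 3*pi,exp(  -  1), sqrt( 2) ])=[  -  8*sqrt(3), - 3*pi,  -  9,-4,-3,  sqrt(15 ) /15, sqrt( 10 ) /10,sqrt( 10)/10,exp(-1 ),sqrt (5 ) /5,1,1.41, sqrt( 2),E,3,pi,sqrt ( 13),sqrt(15 ),7 ]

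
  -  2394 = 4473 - 6867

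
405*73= 29565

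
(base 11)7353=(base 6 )113030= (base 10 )9738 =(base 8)23012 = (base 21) 111F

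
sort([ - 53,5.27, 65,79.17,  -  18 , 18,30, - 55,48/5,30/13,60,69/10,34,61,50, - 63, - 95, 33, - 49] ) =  [ - 95, - 63,-55,-53, - 49, - 18 , 30/13, 5.27 , 69/10,48/5,  18, 30,33, 34 , 50,60,61,65 , 79.17 ]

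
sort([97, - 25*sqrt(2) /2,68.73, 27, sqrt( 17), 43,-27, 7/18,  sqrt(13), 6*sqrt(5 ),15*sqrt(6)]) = [ - 27, - 25*sqrt(2) /2, 7/18, sqrt ( 13), sqrt( 17 ),6 * sqrt(5 ), 27,  15*sqrt(6 ), 43,68.73,97]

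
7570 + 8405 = 15975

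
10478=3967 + 6511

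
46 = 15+31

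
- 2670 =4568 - 7238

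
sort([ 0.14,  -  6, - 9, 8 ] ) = [ - 9, - 6 , 0.14,8 ] 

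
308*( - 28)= - 8624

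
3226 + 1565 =4791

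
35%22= 13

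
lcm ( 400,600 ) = 1200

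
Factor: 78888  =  2^3*3^1*19^1*173^1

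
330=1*330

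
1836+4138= 5974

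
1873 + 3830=5703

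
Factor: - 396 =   -  2^2*3^2*11^1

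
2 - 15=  - 13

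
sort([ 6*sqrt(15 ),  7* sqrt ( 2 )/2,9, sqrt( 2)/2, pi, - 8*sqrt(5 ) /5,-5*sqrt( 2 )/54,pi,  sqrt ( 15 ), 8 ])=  [ -8*sqrt(5) /5, - 5*sqrt( 2) /54,sqrt( 2) /2,  pi,pi, sqrt(15),7*sqrt (2 )/2,8,9,6*sqrt( 15)] 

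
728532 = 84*8673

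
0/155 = 0 = 0.00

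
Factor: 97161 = 3^1*139^1*233^1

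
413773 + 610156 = 1023929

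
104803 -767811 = -663008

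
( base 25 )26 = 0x38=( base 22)2c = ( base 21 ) 2e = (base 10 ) 56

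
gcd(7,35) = 7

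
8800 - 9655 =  - 855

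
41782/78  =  1607/3 = 535.67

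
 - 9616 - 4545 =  - 14161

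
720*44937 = 32354640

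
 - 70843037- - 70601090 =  - 241947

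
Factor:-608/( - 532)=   2^3*7^(  -  1) = 8/7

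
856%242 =130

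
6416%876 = 284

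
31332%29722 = 1610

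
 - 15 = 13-28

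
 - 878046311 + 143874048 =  - 734172263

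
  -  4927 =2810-7737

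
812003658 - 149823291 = 662180367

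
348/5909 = 348/5909 = 0.06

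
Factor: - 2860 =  -2^2*5^1 * 11^1 * 13^1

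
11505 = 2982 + 8523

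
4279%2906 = 1373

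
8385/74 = 8385/74 = 113.31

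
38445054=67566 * 569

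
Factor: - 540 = - 2^2*3^3 * 5^1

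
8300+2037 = 10337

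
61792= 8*7724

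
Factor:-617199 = -3^1 * 11^1*59^1*317^1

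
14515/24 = 14515/24 = 604.79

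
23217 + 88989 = 112206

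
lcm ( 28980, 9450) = 434700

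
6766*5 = 33830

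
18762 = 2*9381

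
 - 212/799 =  -212/799 = - 0.27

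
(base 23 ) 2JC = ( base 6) 10551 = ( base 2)10111100011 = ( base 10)1507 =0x5E3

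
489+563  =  1052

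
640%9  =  1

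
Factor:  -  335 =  - 5^1*67^1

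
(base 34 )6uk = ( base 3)101221102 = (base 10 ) 7976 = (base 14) 2C9A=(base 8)17450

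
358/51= 358/51=7.02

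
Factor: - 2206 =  - 2^1 *1103^1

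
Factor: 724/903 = 2^2  *3^( - 1)*7^ ( - 1)*43^( - 1 ) * 181^1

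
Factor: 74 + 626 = 700 = 2^2*5^2*7^1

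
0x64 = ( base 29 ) 3d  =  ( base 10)100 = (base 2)1100100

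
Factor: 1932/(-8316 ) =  - 3^( - 2 ) * 11^(  -  1)*  23^1 = -  23/99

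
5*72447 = 362235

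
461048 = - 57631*( - 8 )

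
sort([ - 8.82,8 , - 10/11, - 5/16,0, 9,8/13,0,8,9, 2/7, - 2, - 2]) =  [ - 8.82, - 2,-2, - 10/11, - 5/16,0,0, 2/7,8/13,8,8, 9,9 ]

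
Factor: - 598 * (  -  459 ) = 2^1*3^3 *13^1*17^1 * 23^1=274482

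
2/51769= 2/51769 = 0.00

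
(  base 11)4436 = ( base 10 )5847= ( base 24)A3F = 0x16d7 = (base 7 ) 23022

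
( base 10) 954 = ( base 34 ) S2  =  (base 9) 1270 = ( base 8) 1672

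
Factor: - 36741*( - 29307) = 3^2*37^1*331^1*9769^1 = 1076768487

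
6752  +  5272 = 12024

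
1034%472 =90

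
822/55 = 14  +  52/55 = 14.95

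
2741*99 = 271359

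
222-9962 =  - 9740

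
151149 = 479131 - 327982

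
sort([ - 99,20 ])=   [-99, 20 ]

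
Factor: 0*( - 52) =0^1 = 0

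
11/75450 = 11/75450 = 0.00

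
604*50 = 30200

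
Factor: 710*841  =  597110  =  2^1*5^1*29^2*71^1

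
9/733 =9/733 = 0.01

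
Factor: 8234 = 2^1*23^1 * 179^1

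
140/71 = 1 + 69/71 = 1.97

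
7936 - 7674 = 262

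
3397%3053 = 344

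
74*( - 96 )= - 7104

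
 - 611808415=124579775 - 736388190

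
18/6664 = 9/3332 = 0.00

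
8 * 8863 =70904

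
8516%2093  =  144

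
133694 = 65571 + 68123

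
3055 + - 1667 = 1388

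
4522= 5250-728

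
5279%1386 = 1121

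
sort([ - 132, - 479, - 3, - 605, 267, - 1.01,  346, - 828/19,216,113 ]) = [ - 605,-479, - 132, - 828/19, - 3, - 1.01, 113, 216,267, 346 ] 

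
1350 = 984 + 366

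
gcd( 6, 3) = 3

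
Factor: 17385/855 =61/3 = 3^( - 1)*61^1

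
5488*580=3183040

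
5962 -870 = 5092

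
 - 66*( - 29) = 1914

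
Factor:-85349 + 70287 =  - 2^1*17^1 * 443^1 = - 15062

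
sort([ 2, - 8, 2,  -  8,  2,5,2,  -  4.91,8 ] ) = [-8,-8, - 4.91, 2, 2,2, 2, 5 , 8] 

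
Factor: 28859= 28859^1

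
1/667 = 1/667 = 0.00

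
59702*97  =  5791094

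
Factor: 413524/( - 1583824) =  - 103381/395956= -2^ ( - 2)*11^( -1)*67^1*1543^1*8999^( - 1)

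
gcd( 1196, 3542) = 46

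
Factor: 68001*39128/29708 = 2^1*3^1*7^(-1) * 19^1*67^1*73^1*1061^( - 1)*1193^1 = 665185782/7427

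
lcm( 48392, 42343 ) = 338744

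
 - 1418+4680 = 3262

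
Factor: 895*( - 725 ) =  - 648875 = - 5^3 * 29^1 * 179^1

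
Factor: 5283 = 3^2*587^1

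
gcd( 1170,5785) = 65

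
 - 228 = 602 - 830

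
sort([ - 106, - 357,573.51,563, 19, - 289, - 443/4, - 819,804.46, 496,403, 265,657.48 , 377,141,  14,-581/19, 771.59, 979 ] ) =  [ -819 , - 357, - 289 , - 443/4,  -  106 , - 581/19, 14, 19,141,265, 377,403,496, 563, 573.51, 657.48 , 771.59, 804.46, 979] 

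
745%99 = 52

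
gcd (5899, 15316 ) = 1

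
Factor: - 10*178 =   -  2^2*5^1*89^1 = -1780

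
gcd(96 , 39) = 3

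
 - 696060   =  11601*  ( - 60)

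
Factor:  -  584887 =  - 487^1* 1201^1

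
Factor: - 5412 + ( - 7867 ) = -7^2*271^1 = - 13279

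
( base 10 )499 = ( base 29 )h6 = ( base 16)1F3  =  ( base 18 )19D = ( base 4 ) 13303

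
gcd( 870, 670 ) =10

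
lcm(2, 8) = 8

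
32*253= 8096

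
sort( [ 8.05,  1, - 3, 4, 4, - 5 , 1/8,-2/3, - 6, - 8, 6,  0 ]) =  [- 8, - 6, -5,-3,  -  2/3, 0, 1/8, 1,  4, 4 , 6, 8.05 ]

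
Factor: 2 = 2^1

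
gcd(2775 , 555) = 555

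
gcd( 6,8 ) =2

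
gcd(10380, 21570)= 30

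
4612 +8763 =13375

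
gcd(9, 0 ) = 9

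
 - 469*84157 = - 39469633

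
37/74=1/2 = 0.50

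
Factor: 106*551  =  2^1*19^1*29^1*53^1 =58406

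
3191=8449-5258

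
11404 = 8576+2828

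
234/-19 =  - 13+13/19 = - 12.32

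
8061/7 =8061/7 = 1151.57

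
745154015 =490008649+255145366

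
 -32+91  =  59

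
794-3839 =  - 3045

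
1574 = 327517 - 325943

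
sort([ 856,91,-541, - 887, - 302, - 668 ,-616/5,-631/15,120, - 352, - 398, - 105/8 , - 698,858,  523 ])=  [ - 887, - 698,  -  668, - 541, - 398,-352,-302,  -  616/5, - 631/15,-105/8, 91,120, 523, 856,858]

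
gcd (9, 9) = 9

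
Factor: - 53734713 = -3^1*17911571^1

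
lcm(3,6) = 6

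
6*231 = 1386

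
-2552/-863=2552/863= 2.96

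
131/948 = 131/948 = 0.14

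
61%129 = 61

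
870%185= 130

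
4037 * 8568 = 34589016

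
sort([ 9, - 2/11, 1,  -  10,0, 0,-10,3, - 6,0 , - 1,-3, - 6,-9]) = [  -  10, - 10,-9,  -  6, - 6,  -  3, - 1,-2/11,0, 0,0,1,3 , 9]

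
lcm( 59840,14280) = 1256640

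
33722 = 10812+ 22910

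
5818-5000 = 818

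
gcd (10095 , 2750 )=5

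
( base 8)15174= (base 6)51220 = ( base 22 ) E04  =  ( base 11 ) 5104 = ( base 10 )6780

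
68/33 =68/33 = 2.06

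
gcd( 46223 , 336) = 1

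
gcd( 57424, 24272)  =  592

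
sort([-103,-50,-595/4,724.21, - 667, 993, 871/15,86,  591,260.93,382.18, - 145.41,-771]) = [  -  771,-667, - 595/4,-145.41, - 103,- 50,871/15,  86,260.93,  382.18, 591, 724.21, 993 ]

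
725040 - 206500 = 518540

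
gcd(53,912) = 1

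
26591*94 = 2499554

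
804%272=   260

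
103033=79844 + 23189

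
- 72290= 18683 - 90973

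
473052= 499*948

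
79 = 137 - 58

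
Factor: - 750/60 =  - 25/2 = - 2^( - 1 )*5^2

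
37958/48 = 790 +19/24 = 790.79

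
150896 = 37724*4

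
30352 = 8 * 3794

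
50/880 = 5/88 = 0.06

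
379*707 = 267953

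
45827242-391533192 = -345705950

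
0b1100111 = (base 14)75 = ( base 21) 4J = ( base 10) 103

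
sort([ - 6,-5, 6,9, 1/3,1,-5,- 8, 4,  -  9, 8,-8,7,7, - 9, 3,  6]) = [- 9,  -  9, - 8,-8, - 6,  -  5, - 5, 1/3  ,  1,  3, 4, 6, 6,7,  7, 8, 9 ] 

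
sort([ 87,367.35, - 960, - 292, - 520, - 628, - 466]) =[ - 960,  -  628, - 520,-466, - 292,87,367.35]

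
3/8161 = 3/8161 =0.00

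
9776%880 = 96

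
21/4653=7/1551  =  0.00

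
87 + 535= 622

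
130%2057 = 130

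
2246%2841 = 2246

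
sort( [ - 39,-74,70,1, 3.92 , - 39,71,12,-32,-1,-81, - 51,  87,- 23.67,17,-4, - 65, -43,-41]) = [ - 81,-74, - 65, - 51 , - 43, - 41,-39 , - 39,- 32, - 23.67,-4,-1,1, 3.92,12,17, 70,71, 87]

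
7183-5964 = 1219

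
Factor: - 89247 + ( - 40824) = - 130071 = - 3^1*191^1*227^1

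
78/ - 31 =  - 3+15/31 = - 2.52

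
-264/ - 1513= 264/1513 = 0.17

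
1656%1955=1656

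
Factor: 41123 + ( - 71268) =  - 5^1*6029^1 = - 30145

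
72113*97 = 6994961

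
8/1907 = 8/1907 =0.00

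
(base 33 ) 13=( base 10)36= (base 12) 30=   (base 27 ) 19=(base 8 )44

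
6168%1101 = 663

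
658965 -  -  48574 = 707539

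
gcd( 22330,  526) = 2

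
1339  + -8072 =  - 6733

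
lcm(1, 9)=9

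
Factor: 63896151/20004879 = 11^1 * 37^1*43^1*109^( - 1) * 131^( - 1)*467^( - 1)*1217^1 = 21298717/6668293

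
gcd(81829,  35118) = 1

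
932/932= 1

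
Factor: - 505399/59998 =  - 2^( - 1 )*131^( - 1 )*229^( - 1 )*505399^1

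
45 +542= 587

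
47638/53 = 898 + 44/53 = 898.83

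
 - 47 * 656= - 30832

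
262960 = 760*346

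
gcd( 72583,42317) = 1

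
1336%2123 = 1336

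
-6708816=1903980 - 8612796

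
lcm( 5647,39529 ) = 39529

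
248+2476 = 2724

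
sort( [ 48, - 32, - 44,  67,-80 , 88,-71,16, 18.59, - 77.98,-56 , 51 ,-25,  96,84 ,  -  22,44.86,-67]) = [-80, - 77.98,-71, - 67, - 56, - 44,  -  32 , -25,-22, 16 , 18.59,44.86,48,51 , 67,84, 88,96]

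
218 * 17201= 3749818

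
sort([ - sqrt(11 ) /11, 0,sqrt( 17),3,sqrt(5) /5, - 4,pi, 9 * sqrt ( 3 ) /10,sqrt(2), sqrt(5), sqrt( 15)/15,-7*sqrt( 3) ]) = [ - 7*sqrt(3), - 4, - sqrt( 11)/11  ,  0,sqrt(15)/15,sqrt(5 ) /5,sqrt(2),9*sqrt ( 3)/10 , sqrt(5 ),  3,pi,sqrt ( 17)]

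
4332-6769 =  - 2437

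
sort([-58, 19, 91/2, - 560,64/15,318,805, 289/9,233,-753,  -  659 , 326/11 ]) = [ - 753, -659,-560, - 58, 64/15, 19,326/11,289/9, 91/2,233,318, 805] 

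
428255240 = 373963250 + 54291990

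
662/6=110  +  1/3 = 110.33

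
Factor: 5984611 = 43^1 * 139177^1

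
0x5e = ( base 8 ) 136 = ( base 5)334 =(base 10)94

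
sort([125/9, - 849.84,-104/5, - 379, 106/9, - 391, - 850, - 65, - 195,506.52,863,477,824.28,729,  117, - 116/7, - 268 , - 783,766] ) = [ - 850,-849.84, - 783, - 391, -379, -268,  -  195,  -  65, - 104/5,-116/7,106/9,125/9,117,477,506.52,729,766,824.28,863] 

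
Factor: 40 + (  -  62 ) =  - 22 = -2^1*11^1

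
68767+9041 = 77808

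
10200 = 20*510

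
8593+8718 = 17311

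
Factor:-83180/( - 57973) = 2^2*5^1*4159^1  *  57973^(-1) 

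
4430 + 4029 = 8459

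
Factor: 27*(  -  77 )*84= - 2^2 * 3^4*7^2*11^1 = - 174636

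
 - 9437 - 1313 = -10750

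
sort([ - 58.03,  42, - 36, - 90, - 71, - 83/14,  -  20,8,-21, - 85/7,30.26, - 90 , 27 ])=[ - 90, - 90, - 71,-58.03, - 36,-21, -20, - 85/7, - 83/14 , 8, 27,  30.26,42 ]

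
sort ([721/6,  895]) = [721/6,895 ] 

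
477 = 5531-5054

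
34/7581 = 34/7581 = 0.00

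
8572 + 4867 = 13439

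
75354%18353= 1942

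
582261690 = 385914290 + 196347400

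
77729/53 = 1466+31/53  =  1466.58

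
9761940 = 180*54233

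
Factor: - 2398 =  - 2^1 * 11^1*109^1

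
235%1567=235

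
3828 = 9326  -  5498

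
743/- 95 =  -8 + 17/95 = - 7.82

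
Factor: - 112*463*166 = -8608096= - 2^5*7^1*83^1*463^1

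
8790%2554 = 1128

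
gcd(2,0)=2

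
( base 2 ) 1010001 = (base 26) 33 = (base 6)213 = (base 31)2j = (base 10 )81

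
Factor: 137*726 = 2^1*3^1*11^2*137^1=99462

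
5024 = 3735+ 1289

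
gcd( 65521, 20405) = 1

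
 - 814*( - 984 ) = 800976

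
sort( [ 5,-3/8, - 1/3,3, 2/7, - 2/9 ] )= [-3/8,-1/3, - 2/9  ,  2/7, 3, 5]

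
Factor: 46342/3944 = 47/4 = 2^( - 2 )*47^1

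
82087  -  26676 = 55411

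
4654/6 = 2327/3  =  775.67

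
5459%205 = 129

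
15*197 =2955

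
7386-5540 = 1846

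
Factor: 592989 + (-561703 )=2^1*  15643^1 = 31286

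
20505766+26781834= 47287600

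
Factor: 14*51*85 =60690  =  2^1*3^1*5^1*7^1*17^2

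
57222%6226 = 1188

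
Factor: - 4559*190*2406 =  - 2084101260 = -  2^2*3^1*5^1*19^1*47^1*97^1 * 401^1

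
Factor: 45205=5^1*9041^1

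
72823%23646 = 1885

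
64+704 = 768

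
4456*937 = 4175272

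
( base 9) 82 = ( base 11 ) 68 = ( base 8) 112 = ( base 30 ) 2e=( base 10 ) 74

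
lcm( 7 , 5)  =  35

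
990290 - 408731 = 581559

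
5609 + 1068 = 6677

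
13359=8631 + 4728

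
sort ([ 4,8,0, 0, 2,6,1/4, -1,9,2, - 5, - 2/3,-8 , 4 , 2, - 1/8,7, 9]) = [-8,-5, - 1, - 2/3, - 1/8,0,0,1/4,2,2,2,  4, 4, 6, 7,8,  9,  9]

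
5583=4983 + 600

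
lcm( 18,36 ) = 36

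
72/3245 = 72/3245 =0.02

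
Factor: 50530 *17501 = 884325530 = 2^1*5^1 * 11^1 * 31^1*37^1*43^1 * 163^1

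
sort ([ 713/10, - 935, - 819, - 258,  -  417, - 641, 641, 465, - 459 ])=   [ - 935, - 819, -641,- 459, - 417,-258, 713/10, 465,  641 ]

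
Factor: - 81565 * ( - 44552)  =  2^3*5^1*11^1*1483^1 * 5569^1 =3633883880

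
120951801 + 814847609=935799410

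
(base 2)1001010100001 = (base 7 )16622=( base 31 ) 4tq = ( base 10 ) 4769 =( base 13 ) 222b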